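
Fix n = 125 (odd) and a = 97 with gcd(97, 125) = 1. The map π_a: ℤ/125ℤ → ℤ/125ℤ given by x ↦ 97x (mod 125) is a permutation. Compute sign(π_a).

-1

Orbit of 111 under x↦97x: [111, 17, 24, 78, 66, 27, 119]… (length divides ord_125(97)).
Cycle type of π: 100 + 20 + 4 + 1; total 4 cycles.
sign(π) = (−1)^{n − #cycles} = (−1)^{125−4} = (−1)^121 = -1.
The Jacobi symbol (97|125) = -1 (Zolotarev) agrees.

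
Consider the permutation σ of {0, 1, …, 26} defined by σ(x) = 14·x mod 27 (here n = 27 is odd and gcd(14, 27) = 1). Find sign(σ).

Trace 19: π^k(19) = [19, 23, 25, 26, 13, 20, 10] for k=0..6.
π_14 has 4 disjoint cycles with lengths [18, 6, 2, 1] on {0,…,26}.
Σ(ℓ_i−1) = 27−4 = 23; sign = (−1)^23 = -1.

-1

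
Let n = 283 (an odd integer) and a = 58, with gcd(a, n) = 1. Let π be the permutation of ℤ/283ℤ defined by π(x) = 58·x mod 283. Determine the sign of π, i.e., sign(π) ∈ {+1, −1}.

Start at x=156: 156 → 275 → 102 → 256 → 132 → 15 → 21 → … (one orbit).
Cycle lengths of π_58 on ℤ/283ℤ: [94, 94, 94, 1]; 4 cycles in total.
sign(π) = (−1)^{n − #cycles} = (−1)^{283−4} = (−1)^279 = -1.

-1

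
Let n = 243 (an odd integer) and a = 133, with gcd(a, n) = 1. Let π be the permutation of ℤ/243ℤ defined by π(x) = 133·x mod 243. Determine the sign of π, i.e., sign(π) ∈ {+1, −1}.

Start at x=88: 88 → 40 → 217 → 187 → 85 → 127 → 124 → … (one orbit).
Decompose π into cycles: lengths [81, 81, 27, 27, 9, 9, 3, 3, 1, 1, 1] (11 cycles, including the fixed point 0).
With 11 cycles on 243 points, sign = (−1)^{243−11} = +1.
(133|243)_J = +1 (Zolotarev's lemma cross-check).

+1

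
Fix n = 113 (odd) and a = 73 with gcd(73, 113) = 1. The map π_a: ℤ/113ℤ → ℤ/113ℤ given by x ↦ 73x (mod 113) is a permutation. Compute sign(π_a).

-1

Start at x=44: 44 → 48 → 1 → 73 → 18 → 71 → 98 → … (one orbit).
8 cycles of lengths [16, 16, 16, 16, 16, 16, 16, 1].
With 8 cycles on 113 points, sign = (−1)^{113−8} = -1.
Check: (73/113) = -1 by Zolotarev.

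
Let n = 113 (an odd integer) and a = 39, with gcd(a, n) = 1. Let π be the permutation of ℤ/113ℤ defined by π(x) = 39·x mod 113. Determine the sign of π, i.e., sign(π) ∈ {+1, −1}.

Start at x=4: 4 → 43 → 95 → 89 → 81 → 108 → 31 → … (one orbit).
Decompose π into cycles: lengths [112, 1] (2 cycles, including the fixed point 0).
With 2 cycles on 113 points, sign = (−1)^{113−2} = -1.
The Jacobi symbol (39|113) = -1 (Zolotarev) agrees.

-1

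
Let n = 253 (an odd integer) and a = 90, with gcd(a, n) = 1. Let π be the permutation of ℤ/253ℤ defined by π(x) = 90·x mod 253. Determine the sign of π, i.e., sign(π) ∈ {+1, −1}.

+1

Orbit of 232 under x↦90x: [232, 134, 169, 30, 170, 120, 174]… (length divides ord_253(90)).
Decompose π into cycles: lengths [110, 110, 22, 10, 1] (5 cycles, including the fixed point 0).
Σ(ℓ_i−1) = 253−5 = 248; sign = (−1)^248 = +1.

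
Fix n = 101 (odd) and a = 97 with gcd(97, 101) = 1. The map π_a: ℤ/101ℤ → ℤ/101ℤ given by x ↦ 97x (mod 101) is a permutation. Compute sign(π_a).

Start at x=87: 87 → 56 → 79 → 88 → 52 → 95 → 24 → … (one orbit).
Cycle type of π: 25×4 + 1; total 5 cycles.
5 cycles on 101: each ℓ→(−1)^(ℓ−1), product (−1)^96 = +1.
The Jacobi symbol (97|101) = +1 (Zolotarev) agrees.

+1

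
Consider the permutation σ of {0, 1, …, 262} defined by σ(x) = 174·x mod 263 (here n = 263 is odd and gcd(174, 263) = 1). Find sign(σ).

-1

Trace 84: π^k(84) = [84, 151, 237, 210, 246, 198, 262] for k=0..6.
π_174 has 2 disjoint cycles with lengths [262, 1] on {0,…,262}.
sign(π) = (−1)^{n − #cycles} = (−1)^{263−2} = (−1)^261 = -1.
Zolotarev: (174|263) = -1, matching the cycle-count sign.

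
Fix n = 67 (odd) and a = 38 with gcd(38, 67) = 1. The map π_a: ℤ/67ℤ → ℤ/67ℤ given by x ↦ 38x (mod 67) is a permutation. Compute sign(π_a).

-1

Orbit of 30 under x↦38x: [30, 1, 38, 37, 66, 29]… (length divides ord_67(38)).
Cycle type of π: 6×11 + 1; total 12 cycles.
With 12 cycles on 67 points, sign = (−1)^{67−12} = -1.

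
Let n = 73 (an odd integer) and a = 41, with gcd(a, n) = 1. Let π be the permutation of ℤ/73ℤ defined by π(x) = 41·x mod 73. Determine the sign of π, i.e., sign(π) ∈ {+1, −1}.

+1

Orbit of 65 under x↦41x: [65, 37, 57, 1, 41, 2, 9]… (length divides ord_73(41)).
π_41 has 5 disjoint cycles with lengths [18, 18, 18, 18, 1] on {0,…,72}.
5 cycles on 73: each ℓ→(−1)^(ℓ−1), product (−1)^68 = +1.
The Jacobi symbol (41|73) = +1 (Zolotarev) agrees.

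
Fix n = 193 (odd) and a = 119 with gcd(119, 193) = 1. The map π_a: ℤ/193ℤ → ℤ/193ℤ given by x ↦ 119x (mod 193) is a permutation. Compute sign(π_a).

-1

Trace 67: π^k(67) = [67, 60, 192, 74, 121, 117, 27] for k=0..6.
Decompose π into cycles: lengths [64, 64, 64, 1] (4 cycles, including the fixed point 0).
n − c = 193 − 4 = 189; sign = (−1)^189 = -1.
Check: (119/193) = -1 by Zolotarev.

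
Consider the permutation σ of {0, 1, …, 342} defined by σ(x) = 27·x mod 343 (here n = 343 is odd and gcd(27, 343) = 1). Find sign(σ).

-1

Trace 197: π^k(197) = [197, 174, 239, 279, 330, 335, 127] for k=0..6.
The orbit structure of x ↦ 27x mod 343: 10 orbits of sizes [98, 98, 98, 14, 14, 14, 2, 2, 2, 1].
343 − 10 = 333 transpositions; sign(π) = (−1)^333 = -1.
The Jacobi symbol (27|343) = -1 (Zolotarev) agrees.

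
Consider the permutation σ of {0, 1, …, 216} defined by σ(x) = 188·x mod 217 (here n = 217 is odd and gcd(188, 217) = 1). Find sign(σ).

Trace 190: π^k(190) = [190, 132, 78, 125, 64, 97, 8] for k=0..6.
π_188 has 28 disjoint cycles with lengths [10, 10, 10, 10, 10, 10, 10, 10, 10, 10, 10, 10, 10, 10, 10, 10, 10, 10, 5, 5, 5, 5, 5, 5, 2, 2, 2, 1] on {0,…,216}.
28 cycles on 217: each ℓ→(−1)^(ℓ−1), product (−1)^189 = -1.
Via Zolotarev, sign(π_{188}) = (188|217) = -1.

-1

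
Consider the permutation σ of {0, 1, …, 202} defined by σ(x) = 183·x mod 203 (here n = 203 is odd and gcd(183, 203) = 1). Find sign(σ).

Trace 71: π^k(71) = [71, 1, 183, 197, 120, 36, 92] for k=0..6.
Decompose π into cycles: lengths [14, 14, 14, 14, 14, 14, 14, 14, 14, 14, 14, 14, 14, 14, 1, 1, 1, 1, 1, 1, 1] (21 cycles, including the fixed point 0).
sign(π) = (−1)^{n − #cycles} = (−1)^{203−21} = (−1)^182 = +1.

+1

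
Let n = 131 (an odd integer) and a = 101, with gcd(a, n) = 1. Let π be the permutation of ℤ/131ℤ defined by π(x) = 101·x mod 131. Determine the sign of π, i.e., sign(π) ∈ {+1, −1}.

+1

Trace 108: π^k(108) = [108, 35, 129, 60, 34, 28, 77] for k=0..6.
Cycle type of π: 65×2 + 1; total 3 cycles.
Σ(ℓ_i−1) = 131−3 = 128; sign = (−1)^128 = +1.
(101|131)_J = +1 (Zolotarev's lemma cross-check).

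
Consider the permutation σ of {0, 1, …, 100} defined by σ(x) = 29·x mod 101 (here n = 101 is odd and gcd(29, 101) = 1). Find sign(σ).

Trace 3: π^k(3) = [3, 87, 99, 43, 35, 5, 44] for k=0..6.
Decompose π into cycles: lengths [100, 1] (2 cycles, including the fixed point 0).
2 cycles on 101: each ℓ→(−1)^(ℓ−1), product (−1)^99 = -1.

-1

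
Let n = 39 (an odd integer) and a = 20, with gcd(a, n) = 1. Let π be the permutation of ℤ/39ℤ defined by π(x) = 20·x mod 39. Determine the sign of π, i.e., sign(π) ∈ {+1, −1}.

Trace 25: π^k(25) = [25, 32, 16, 8, 4, 2, 1] for k=0..6.
5 cycles of lengths [12, 12, 12, 2, 1].
Σ(ℓ_i−1) = 39−5 = 34; sign = (−1)^34 = +1.

+1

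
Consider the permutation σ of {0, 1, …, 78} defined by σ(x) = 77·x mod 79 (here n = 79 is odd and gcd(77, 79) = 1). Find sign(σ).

Trace 72: π^k(72) = [72, 14, 51, 56, 46, 66, 26] for k=0..6.
Cycle type of π: 78 + 1; total 2 cycles.
Σ(ℓ_i−1) = 79−2 = 77; sign = (−1)^77 = -1.

-1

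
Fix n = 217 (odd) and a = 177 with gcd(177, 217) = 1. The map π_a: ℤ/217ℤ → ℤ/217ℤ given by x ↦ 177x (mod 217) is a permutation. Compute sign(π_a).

Start at x=130: 130 → 8 → 114 → 214 → 120 → 191 → 172 → … (one orbit).
The orbit structure of x ↦ 177x mod 217: 10 orbits of sizes [30, 30, 30, 30, 30, 30, 30, 3, 3, 1].
n − c = 217 − 10 = 207; sign = (−1)^207 = -1.
The Jacobi symbol (177|217) = -1 (Zolotarev) agrees.

-1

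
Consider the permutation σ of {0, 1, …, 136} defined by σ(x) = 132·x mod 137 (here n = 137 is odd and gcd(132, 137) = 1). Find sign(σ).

Orbit of 92 under x↦132x: [92, 88, 108, 8, 97, 63, 96]… (length divides ord_137(132)).
2 cycles of lengths [136, 1].
137 − 2 = 135 transpositions; sign(π) = (−1)^135 = -1.
The Jacobi symbol (132|137) = -1 (Zolotarev) agrees.

-1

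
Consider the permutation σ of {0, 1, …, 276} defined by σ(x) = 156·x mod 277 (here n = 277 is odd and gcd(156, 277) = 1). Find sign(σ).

+1

Start at x=147: 147 → 218 → 214 → 144 → 27 → 57 → 28 → … (one orbit).
π_156 has 5 disjoint cycles with lengths [69, 69, 69, 69, 1] on {0,…,276}.
277 − 5 = 272 transpositions; sign(π) = (−1)^272 = +1.
Via Zolotarev, sign(π_{156}) = (156|277) = +1.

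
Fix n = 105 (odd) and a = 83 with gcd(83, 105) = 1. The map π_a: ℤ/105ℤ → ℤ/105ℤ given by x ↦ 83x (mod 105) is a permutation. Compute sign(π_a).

-1

Trace 64: π^k(64) = [64, 62, 1, 83] for k=0..3.
The orbit structure of x ↦ 83x mod 105: 32 orbits of sizes [4, 4, 4, 4, 4, 4, 4, 4, 4, 4, 4, 4, 4, 4, 4, 4, 4, 4, 4, 4, 4, 2, 2, 2, 2, 2, 2, 2, 2, 2, 2, 1].
Σ(ℓ_i−1) = 105−32 = 73; sign = (−1)^73 = -1.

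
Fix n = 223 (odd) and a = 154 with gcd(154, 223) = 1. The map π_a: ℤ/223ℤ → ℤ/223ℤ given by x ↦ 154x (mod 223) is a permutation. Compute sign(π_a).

-1

Trace 182: π^k(182) = [182, 153, 147, 115, 93, 50, 118] for k=0..6.
2 cycles of lengths [222, 1].
n − c = 223 − 2 = 221; sign = (−1)^221 = -1.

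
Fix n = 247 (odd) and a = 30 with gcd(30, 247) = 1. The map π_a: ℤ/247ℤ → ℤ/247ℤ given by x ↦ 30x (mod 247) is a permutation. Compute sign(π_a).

Start at x=1: 1 → 30 → 159 → 77 → 87 → 140 → 1 (one orbit).
Cycle lengths of π_30 on ℤ/247ℤ: [6, 6, 6, 6, 6, 6, 6, 6, 6, 6, 6, 6, 6, 6, 6, 6, 6, 6, 6, 6, 6, 6, 6, 6, 6, 6, 6, 6, 6, 6, 6, 6, 6, 6, 6, 6, 6, 6, 3, 3, 3, 3, 3, 3, 1]; 45 cycles in total.
247 − 45 = 202 transpositions; sign(π) = (−1)^202 = +1.
(30|247)_J = +1 (Zolotarev's lemma cross-check).

+1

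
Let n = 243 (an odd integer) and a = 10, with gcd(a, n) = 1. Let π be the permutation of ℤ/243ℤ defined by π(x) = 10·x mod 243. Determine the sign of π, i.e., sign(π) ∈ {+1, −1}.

Trace 181: π^k(181) = [181, 109, 118, 208, 136, 145, 235] for k=0..6.
π_10 has 27 disjoint cycles with lengths [27, 27, 27, 27, 27, 27, 9, 9, 9, 9, 9, 9, 3, 3, 3, 3, 3, 3, 1, 1, 1, 1, 1, 1, 1, 1, 1] on {0,…,242}.
n − c = 243 − 27 = 216; sign = (−1)^216 = +1.

+1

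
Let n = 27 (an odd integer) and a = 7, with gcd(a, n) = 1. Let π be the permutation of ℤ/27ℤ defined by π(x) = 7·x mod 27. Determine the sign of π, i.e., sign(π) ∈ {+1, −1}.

Trace 10: π^k(10) = [10, 16, 4, 1, 7, 22, 19] for k=0..6.
7 cycles of lengths [9, 9, 3, 3, 1, 1, 1].
Σ(ℓ_i−1) = 27−7 = 20; sign = (−1)^20 = +1.

+1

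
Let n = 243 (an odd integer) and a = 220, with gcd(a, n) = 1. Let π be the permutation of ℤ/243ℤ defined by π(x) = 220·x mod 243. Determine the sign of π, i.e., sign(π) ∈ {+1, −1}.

+1

Orbit of 70 under x↦220x: [70, 91, 94, 25, 154, 103, 61]… (length divides ord_243(220)).
11 cycles of lengths [81, 81, 27, 27, 9, 9, 3, 3, 1, 1, 1].
11 cycles on 243: each ℓ→(−1)^(ℓ−1), product (−1)^232 = +1.
The Jacobi symbol (220|243) = +1 (Zolotarev) agrees.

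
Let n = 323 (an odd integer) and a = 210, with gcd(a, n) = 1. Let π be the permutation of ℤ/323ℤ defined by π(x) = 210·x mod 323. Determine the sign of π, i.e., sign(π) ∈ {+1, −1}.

-1

Start at x=115: 115 → 248 → 77 → 20 → 1 → 210 → 172 → … (one orbit).
Cycle lengths of π_210 on ℤ/323ℤ: [16, 16, 16, 16, 16, 16, 16, 16, 16, 16, 16, 16, 16, 16, 16, 16, 16, 16, 16, 1, 1, 1, 1, 1, 1, 1, 1, 1, 1, 1, 1, 1, 1, 1, 1, 1, 1, 1]; 38 cycles in total.
With 38 cycles on 323 points, sign = (−1)^{323−38} = -1.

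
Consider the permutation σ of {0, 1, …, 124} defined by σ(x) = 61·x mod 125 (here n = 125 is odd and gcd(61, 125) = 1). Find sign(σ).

+1

Trace 16: π^k(16) = [16, 101, 36, 71, 81, 66, 26] for k=0..6.
π_61 has 13 disjoint cycles with lengths [25, 25, 25, 25, 5, 5, 5, 5, 1, 1, 1, 1, 1] on {0,…,124}.
n − c = 125 − 13 = 112; sign = (−1)^112 = +1.
Check: (61/125) = +1 by Zolotarev.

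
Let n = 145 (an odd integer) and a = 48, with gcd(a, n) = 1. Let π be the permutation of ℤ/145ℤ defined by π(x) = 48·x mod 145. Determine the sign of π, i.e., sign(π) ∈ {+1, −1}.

+1

Orbit of 109 under x↦48x: [109, 12, 141, 98, 64, 27, 136]… (length divides ord_145(48)).
π_48 has 7 disjoint cycles with lengths [28, 28, 28, 28, 28, 4, 1] on {0,…,144}.
7 cycles on 145: each ℓ→(−1)^(ℓ−1), product (−1)^138 = +1.
Via Zolotarev, sign(π_{48}) = (48|145) = +1.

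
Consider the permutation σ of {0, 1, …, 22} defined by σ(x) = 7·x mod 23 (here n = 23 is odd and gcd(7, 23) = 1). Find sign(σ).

-1

Orbit of 20 under x↦7x: [20, 2, 14, 6, 19, 18, 11]… (length divides ord_23(7)).
Decompose π into cycles: lengths [22, 1] (2 cycles, including the fixed point 0).
With 2 cycles on 23 points, sign = (−1)^{23−2} = -1.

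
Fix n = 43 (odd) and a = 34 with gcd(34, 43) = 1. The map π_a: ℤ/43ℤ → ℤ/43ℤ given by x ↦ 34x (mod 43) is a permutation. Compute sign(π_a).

-1

Trace 6: π^k(6) = [6, 32, 13, 12, 21, 26, 24] for k=0..6.
2 cycles of lengths [42, 1].
43 − 2 = 41 transpositions; sign(π) = (−1)^41 = -1.
Check: (34/43) = -1 by Zolotarev.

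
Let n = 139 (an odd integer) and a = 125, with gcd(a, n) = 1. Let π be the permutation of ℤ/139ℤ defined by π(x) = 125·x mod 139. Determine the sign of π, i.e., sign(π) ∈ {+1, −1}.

Orbit of 44 under x↦125x: [44, 79, 6, 55, 64, 77, 34]… (length divides ord_139(125)).
Decompose π into cycles: lengths [23, 23, 23, 23, 23, 23, 1] (7 cycles, including the fixed point 0).
Σ(ℓ_i−1) = 139−7 = 132; sign = (−1)^132 = +1.

+1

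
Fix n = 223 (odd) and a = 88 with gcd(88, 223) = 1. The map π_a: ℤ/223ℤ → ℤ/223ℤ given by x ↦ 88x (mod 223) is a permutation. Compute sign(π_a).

-1

Orbit of 175 under x↦88x: [175, 13, 29, 99, 15, 205, 200]… (length divides ord_223(88)).
Decompose π into cycles: lengths [222, 1] (2 cycles, including the fixed point 0).
n − c = 223 − 2 = 221; sign = (−1)^221 = -1.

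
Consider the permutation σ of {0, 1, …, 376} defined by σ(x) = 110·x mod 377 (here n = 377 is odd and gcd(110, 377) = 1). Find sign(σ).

Orbit of 277 under x↦110x: [277, 310, 170, 227, 88, 255, 152]… (length divides ord_377(110)).
Cycle lengths of π_110 on ℤ/377ℤ: [84, 84, 84, 84, 12, 7, 7, 7, 7, 1]; 10 cycles in total.
Σ(ℓ_i−1) = 377−10 = 367; sign = (−1)^367 = -1.

-1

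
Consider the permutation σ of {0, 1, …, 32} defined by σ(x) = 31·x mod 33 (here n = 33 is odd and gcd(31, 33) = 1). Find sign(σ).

+1

Start at x=4: 4 → 25 → 16 → 1 → 31 → 4 (one orbit).
Decompose π into cycles: lengths [5, 5, 5, 5, 5, 5, 1, 1, 1] (9 cycles, including the fixed point 0).
33 − 9 = 24 transpositions; sign(π) = (−1)^24 = +1.
The Jacobi symbol (31|33) = +1 (Zolotarev) agrees.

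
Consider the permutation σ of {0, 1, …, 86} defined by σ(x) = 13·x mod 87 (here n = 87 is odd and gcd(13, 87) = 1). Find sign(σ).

Orbit of 16 under x↦13x: [16, 34, 7, 4, 52, 67, 1]… (length divides ord_87(13)).
Cycle lengths of π_13 on ℤ/87ℤ: [14, 14, 14, 14, 14, 14, 1, 1, 1]; 9 cycles in total.
With 9 cycles on 87 points, sign = (−1)^{87−9} = +1.

+1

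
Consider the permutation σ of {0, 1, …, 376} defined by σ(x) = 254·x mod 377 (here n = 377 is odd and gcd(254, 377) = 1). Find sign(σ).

Trace 313: π^k(313) = [313, 332, 257, 57, 152, 154, 285] for k=0..6.
π_254 has 8 disjoint cycles with lengths [84, 84, 84, 84, 14, 14, 12, 1] on {0,…,376}.
With 8 cycles on 377 points, sign = (−1)^{377−8} = -1.
Zolotarev: (254|377) = -1, matching the cycle-count sign.

-1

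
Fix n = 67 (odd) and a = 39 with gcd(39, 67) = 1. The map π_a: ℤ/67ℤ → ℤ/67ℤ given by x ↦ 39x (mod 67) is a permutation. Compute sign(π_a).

Trace 35: π^k(35) = [35, 25, 37, 36, 64, 17, 60] for k=0..6.
Decompose π into cycles: lengths [33, 33, 1] (3 cycles, including the fixed point 0).
Σ(ℓ_i−1) = 67−3 = 64; sign = (−1)^64 = +1.
Zolotarev: (39|67) = +1, matching the cycle-count sign.

+1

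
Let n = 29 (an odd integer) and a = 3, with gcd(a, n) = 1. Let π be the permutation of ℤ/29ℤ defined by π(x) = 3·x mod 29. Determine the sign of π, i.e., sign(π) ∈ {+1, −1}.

Trace 18: π^k(18) = [18, 25, 17, 22, 8, 24, 14] for k=0..6.
Cycle type of π: 28 + 1; total 2 cycles.
29 − 2 = 27 transpositions; sign(π) = (−1)^27 = -1.
Via Zolotarev, sign(π_{3}) = (3|29) = -1.

-1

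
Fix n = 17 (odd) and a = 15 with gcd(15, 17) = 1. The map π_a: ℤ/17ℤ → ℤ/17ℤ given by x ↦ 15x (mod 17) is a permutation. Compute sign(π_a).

Trace 9: π^k(9) = [9, 16, 2, 13, 8, 1, 15] for k=0..6.
The orbit structure of x ↦ 15x mod 17: 3 orbits of sizes [8, 8, 1].
17 − 3 = 14 transpositions; sign(π) = (−1)^14 = +1.
Via Zolotarev, sign(π_{15}) = (15|17) = +1.

+1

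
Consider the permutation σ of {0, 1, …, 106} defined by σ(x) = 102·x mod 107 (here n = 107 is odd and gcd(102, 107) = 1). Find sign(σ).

+1

Orbit of 85 under x↦102x: [85, 3, 92, 75, 53, 56, 41]… (length divides ord_107(102)).
Cycle lengths of π_102 on ℤ/107ℤ: [53, 53, 1]; 3 cycles in total.
n − c = 107 − 3 = 104; sign = (−1)^104 = +1.
Zolotarev: (102|107) = +1, matching the cycle-count sign.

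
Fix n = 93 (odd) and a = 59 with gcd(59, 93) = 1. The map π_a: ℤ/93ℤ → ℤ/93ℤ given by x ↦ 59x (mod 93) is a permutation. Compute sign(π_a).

Start at x=71: 71 → 4 → 50 → 67 → 47 → 76 → 20 → … (one orbit).
6 cycles of lengths [30, 30, 15, 15, 2, 1].
6 cycles on 93: each ℓ→(−1)^(ℓ−1), product (−1)^87 = -1.

-1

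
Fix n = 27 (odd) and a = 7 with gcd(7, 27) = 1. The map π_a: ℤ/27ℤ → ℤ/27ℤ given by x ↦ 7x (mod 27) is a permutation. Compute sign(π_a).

+1

Trace 10: π^k(10) = [10, 16, 4, 1, 7, 22, 19] for k=0..6.
Decompose π into cycles: lengths [9, 9, 3, 3, 1, 1, 1] (7 cycles, including the fixed point 0).
sign(π) = (−1)^{n − #cycles} = (−1)^{27−7} = (−1)^20 = +1.
Via Zolotarev, sign(π_{7}) = (7|27) = +1.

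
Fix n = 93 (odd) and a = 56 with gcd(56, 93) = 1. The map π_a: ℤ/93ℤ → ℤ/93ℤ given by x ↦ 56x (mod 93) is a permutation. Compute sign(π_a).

-1

Trace 56: π^k(56) = [56, 67, 32, 25, 5, 1] for k=0..5.
The orbit structure of x ↦ 56x mod 93: 22 orbits of sizes [6, 6, 6, 6, 6, 6, 6, 6, 6, 6, 3, 3, 3, 3, 3, 3, 3, 3, 3, 3, 2, 1].
22 cycles on 93: each ℓ→(−1)^(ℓ−1), product (−1)^71 = -1.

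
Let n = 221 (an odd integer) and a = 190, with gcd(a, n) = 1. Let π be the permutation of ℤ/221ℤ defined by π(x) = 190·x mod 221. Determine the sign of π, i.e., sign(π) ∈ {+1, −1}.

Start at x=77: 77 → 44 → 183 → 73 → 168 → 96 → 118 → … (one orbit).
Decompose π into cycles: lengths [16, 16, 16, 16, 16, 16, 16, 16, 16, 16, 16, 16, 16, 4, 4, 4, 1] (17 cycles, including the fixed point 0).
With 17 cycles on 221 points, sign = (−1)^{221−17} = +1.
Via Zolotarev, sign(π_{190}) = (190|221) = +1.

+1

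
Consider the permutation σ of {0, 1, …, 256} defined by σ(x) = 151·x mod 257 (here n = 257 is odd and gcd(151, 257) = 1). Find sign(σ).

-1

Trace 144: π^k(144) = [144, 156, 169, 76, 168, 182, 240] for k=0..6.
The orbit structure of x ↦ 151x mod 257: 2 orbits of sizes [256, 1].
Σ(ℓ_i−1) = 257−2 = 255; sign = (−1)^255 = -1.
Via Zolotarev, sign(π_{151}) = (151|257) = -1.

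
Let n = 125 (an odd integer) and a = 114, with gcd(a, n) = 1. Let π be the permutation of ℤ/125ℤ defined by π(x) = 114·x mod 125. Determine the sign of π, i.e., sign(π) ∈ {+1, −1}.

+1

Orbit of 59 under x↦114x: [59, 101, 14, 96, 69, 116, 99]… (length divides ord_125(114)).
Decompose π into cycles: lengths [50, 50, 10, 10, 2, 2, 1] (7 cycles, including the fixed point 0).
n − c = 125 − 7 = 118; sign = (−1)^118 = +1.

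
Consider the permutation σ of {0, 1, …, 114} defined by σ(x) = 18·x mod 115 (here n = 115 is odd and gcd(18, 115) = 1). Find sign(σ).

-1

Trace 41: π^k(41) = [41, 48, 59, 27, 26, 8, 29] for k=0..6.
The orbit structure of x ↦ 18x mod 115: 6 orbits of sizes [44, 44, 11, 11, 4, 1].
n − c = 115 − 6 = 109; sign = (−1)^109 = -1.
Zolotarev: (18|115) = -1, matching the cycle-count sign.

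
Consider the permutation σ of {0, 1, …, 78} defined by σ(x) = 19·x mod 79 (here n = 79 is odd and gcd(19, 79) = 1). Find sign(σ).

+1

Orbit of 10 under x↦19x: [10, 32, 55, 18, 26, 20, 64]… (length divides ord_79(19)).
π_19 has 3 disjoint cycles with lengths [39, 39, 1] on {0,…,78}.
Σ(ℓ_i−1) = 79−3 = 76; sign = (−1)^76 = +1.
Check: (19/79) = +1 by Zolotarev.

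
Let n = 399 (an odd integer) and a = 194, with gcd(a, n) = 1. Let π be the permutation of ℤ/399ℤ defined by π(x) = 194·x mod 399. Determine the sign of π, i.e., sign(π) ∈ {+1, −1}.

Trace 194: π^k(194) = [194, 130, 83, 142, 17, 106, 215] for k=0..6.
Cycle type of π: 18×20 + 9×2 + 6×3 + 2 + 1; total 27 cycles.
n − c = 399 − 27 = 372; sign = (−1)^372 = +1.
Via Zolotarev, sign(π_{194}) = (194|399) = +1.

+1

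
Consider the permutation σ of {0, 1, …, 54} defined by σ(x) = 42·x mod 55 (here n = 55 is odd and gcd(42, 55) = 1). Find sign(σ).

Start at x=31: 31 → 37 → 14 → 38 → 1 → 42 → 4 → … (one orbit).
π_42 has 6 disjoint cycles with lengths [20, 20, 5, 5, 4, 1] on {0,…,54}.
Σ(ℓ_i−1) = 55−6 = 49; sign = (−1)^49 = -1.
Check: (42/55) = -1 by Zolotarev.

-1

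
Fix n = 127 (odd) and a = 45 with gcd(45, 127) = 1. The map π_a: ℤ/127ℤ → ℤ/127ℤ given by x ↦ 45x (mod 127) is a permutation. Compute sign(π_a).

-1

Trace 96: π^k(96) = [96, 2, 90, 113, 5, 98, 92] for k=0..6.
Cycle lengths of π_45 on ℤ/127ℤ: [126, 1]; 2 cycles in total.
sign(π) = (−1)^{n − #cycles} = (−1)^{127−2} = (−1)^125 = -1.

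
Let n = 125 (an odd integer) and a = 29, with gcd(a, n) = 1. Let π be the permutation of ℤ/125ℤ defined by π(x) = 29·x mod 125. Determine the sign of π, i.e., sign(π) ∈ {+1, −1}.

Orbit of 36 under x↦29x: [36, 44, 26, 4, 116, 114, 56]… (length divides ord_125(29)).
Cycle type of π: 50×2 + 10×2 + 2×2 + 1; total 7 cycles.
Σ(ℓ_i−1) = 125−7 = 118; sign = (−1)^118 = +1.
Via Zolotarev, sign(π_{29}) = (29|125) = +1.

+1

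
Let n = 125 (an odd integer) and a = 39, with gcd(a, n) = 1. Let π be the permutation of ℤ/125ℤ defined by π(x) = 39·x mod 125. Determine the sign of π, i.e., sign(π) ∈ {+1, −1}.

Trace 116: π^k(116) = [116, 24, 61, 4, 31, 84, 26] for k=0..6.
The orbit structure of x ↦ 39x mod 125: 7 orbits of sizes [50, 50, 10, 10, 2, 2, 1].
sign(π) = (−1)^{n − #cycles} = (−1)^{125−7} = (−1)^118 = +1.

+1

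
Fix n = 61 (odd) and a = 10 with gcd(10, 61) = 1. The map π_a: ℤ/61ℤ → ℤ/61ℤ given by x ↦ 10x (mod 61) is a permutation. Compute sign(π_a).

Start at x=46: 46 → 33 → 25 → 6 → 60 → 51 → 22 → … (one orbit).
2 cycles of lengths [60, 1].
n − c = 61 − 2 = 59; sign = (−1)^59 = -1.
(10|61)_J = -1 (Zolotarev's lemma cross-check).

-1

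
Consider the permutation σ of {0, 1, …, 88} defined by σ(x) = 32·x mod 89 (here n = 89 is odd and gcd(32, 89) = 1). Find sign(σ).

+1

Trace 78: π^k(78) = [78, 4, 39, 2, 64, 1, 32] for k=0..6.
π_32 has 9 disjoint cycles with lengths [11, 11, 11, 11, 11, 11, 11, 11, 1] on {0,…,88}.
9 cycles on 89: each ℓ→(−1)^(ℓ−1), product (−1)^80 = +1.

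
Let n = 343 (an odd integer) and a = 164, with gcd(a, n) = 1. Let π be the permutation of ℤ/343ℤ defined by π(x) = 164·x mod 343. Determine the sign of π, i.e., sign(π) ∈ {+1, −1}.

-1

Start at x=151: 151 → 68 → 176 → 52 → 296 → 181 → 186 → … (one orbit).
Cycle lengths of π_164 on ℤ/343ℤ: [294, 42, 6, 1]; 4 cycles in total.
With 4 cycles on 343 points, sign = (−1)^{343−4} = -1.
(164|343)_J = -1 (Zolotarev's lemma cross-check).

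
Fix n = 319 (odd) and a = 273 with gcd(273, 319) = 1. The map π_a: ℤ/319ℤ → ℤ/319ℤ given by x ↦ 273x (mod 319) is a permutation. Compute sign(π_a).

-1

Start at x=1: 1 → 273 → 202 → 278 → 291 → 12 → 86 → … (one orbit).
Cycle lengths of π_273 on ℤ/319ℤ: [20, 20, 20, 20, 20, 20, 20, 20, 20, 20, 20, 20, 20, 20, 5, 5, 4, 4, 4, 4, 4, 4, 4, 1]; 24 cycles in total.
With 24 cycles on 319 points, sign = (−1)^{319−24} = -1.
Zolotarev: (273|319) = -1, matching the cycle-count sign.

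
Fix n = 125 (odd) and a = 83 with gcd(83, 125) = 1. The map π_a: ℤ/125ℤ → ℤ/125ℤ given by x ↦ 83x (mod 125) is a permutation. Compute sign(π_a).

Trace 42: π^k(42) = [42, 111, 88, 54, 107, 6, 123] for k=0..6.
4 cycles of lengths [100, 20, 4, 1].
sign(π) = (−1)^{n − #cycles} = (−1)^{125−4} = (−1)^121 = -1.

-1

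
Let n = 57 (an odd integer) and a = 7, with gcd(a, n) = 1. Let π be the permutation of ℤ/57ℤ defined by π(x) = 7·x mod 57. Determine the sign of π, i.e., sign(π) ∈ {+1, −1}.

Trace 49: π^k(49) = [49, 1, 7] for k=0..2.
π_7 has 21 disjoint cycles with lengths [3, 3, 3, 3, 3, 3, 3, 3, 3, 3, 3, 3, 3, 3, 3, 3, 3, 3, 1, 1, 1] on {0,…,56}.
With 21 cycles on 57 points, sign = (−1)^{57−21} = +1.
(7|57)_J = +1 (Zolotarev's lemma cross-check).

+1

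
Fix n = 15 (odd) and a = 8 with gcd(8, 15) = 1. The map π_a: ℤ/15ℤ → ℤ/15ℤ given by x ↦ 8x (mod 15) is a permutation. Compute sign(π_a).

Trace 4: π^k(4) = [4, 2, 1, 8] for k=0..3.
π_8 has 5 disjoint cycles with lengths [4, 4, 4, 2, 1] on {0,…,14}.
15 − 5 = 10 transpositions; sign(π) = (−1)^10 = +1.
(8|15)_J = +1 (Zolotarev's lemma cross-check).

+1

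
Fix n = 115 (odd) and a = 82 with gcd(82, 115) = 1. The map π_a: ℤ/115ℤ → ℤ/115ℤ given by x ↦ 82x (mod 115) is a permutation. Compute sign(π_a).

Orbit of 64 under x↦82x: [64, 73, 6, 32, 94, 3, 16]… (length divides ord_115(82)).
π_82 has 6 disjoint cycles with lengths [44, 44, 11, 11, 4, 1] on {0,…,114}.
Σ(ℓ_i−1) = 115−6 = 109; sign = (−1)^109 = -1.

-1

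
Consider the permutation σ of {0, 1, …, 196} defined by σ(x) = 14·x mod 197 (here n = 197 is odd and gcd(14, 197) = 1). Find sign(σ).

-1

Trace 183: π^k(183) = [183, 1, 14, 196] for k=0..3.
50 cycles of lengths [4, 4, 4, 4, 4, 4, 4, 4, 4, 4, 4, 4, 4, 4, 4, 4, 4, 4, 4, 4, 4, 4, 4, 4, 4, 4, 4, 4, 4, 4, 4, 4, 4, 4, 4, 4, 4, 4, 4, 4, 4, 4, 4, 4, 4, 4, 4, 4, 4, 1].
Σ(ℓ_i−1) = 197−50 = 147; sign = (−1)^147 = -1.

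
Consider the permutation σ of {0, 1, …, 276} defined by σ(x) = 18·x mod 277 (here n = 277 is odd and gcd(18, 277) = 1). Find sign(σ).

-1

Orbit of 124 under x↦18x: [124, 16, 11, 198, 240, 165, 200]… (length divides ord_277(18)).
π_18 has 2 disjoint cycles with lengths [276, 1] on {0,…,276}.
277 − 2 = 275 transpositions; sign(π) = (−1)^275 = -1.
The Jacobi symbol (18|277) = -1 (Zolotarev) agrees.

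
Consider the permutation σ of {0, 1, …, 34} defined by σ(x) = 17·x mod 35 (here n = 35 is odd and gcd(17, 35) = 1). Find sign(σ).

Trace 12: π^k(12) = [12, 29, 3, 16, 27, 4, 33] for k=0..6.
5 cycles of lengths [12, 12, 6, 4, 1].
sign(π) = (−1)^{n − #cycles} = (−1)^{35−5} = (−1)^30 = +1.
Check: (17/35) = +1 by Zolotarev.

+1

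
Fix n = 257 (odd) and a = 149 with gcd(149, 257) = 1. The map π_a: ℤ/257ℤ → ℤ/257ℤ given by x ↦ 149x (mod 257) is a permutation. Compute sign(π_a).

Orbit of 39 under x↦149x: [39, 157, 6, 123, 80, 98, 210]… (length divides ord_257(149)).
Cycle lengths of π_149 on ℤ/257ℤ: [256, 1]; 2 cycles in total.
2 cycles on 257: each ℓ→(−1)^(ℓ−1), product (−1)^255 = -1.

-1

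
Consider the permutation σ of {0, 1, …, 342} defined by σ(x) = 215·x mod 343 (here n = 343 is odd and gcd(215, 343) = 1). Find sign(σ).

Orbit of 313 under x↦215x: [313, 67, 342, 128, 80, 50, 117]… (length divides ord_343(215)).
Cycle type of π: 42×7 + 6×8 + 1; total 16 cycles.
n − c = 343 − 16 = 327; sign = (−1)^327 = -1.

-1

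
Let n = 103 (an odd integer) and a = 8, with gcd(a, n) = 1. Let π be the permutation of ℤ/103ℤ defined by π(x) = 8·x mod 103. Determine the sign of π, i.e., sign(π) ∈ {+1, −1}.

Start at x=1: 1 → 8 → 64 → 100 → 79 → 14 → 9 → … (one orbit).
π_8 has 7 disjoint cycles with lengths [17, 17, 17, 17, 17, 17, 1] on {0,…,102}.
With 7 cycles on 103 points, sign = (−1)^{103−7} = +1.

+1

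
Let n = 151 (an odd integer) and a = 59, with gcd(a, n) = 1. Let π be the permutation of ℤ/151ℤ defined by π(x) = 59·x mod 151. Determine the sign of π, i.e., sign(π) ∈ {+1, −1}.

Orbit of 19 under x↦59x: [19, 64, 1, 59, 8]… (length divides ord_151(59)).
Cycle type of π: 5×30 + 1; total 31 cycles.
31 cycles on 151: each ℓ→(−1)^(ℓ−1), product (−1)^120 = +1.
Via Zolotarev, sign(π_{59}) = (59|151) = +1.

+1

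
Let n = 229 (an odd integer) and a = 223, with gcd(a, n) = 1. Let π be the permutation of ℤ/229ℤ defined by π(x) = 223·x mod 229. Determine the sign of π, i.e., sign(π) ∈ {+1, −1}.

Trace 18: π^k(18) = [18, 121, 190, 5, 199, 180, 65] for k=0..6.
π_223 has 2 disjoint cycles with lengths [228, 1] on {0,…,228}.
229 − 2 = 227 transpositions; sign(π) = (−1)^227 = -1.
Check: (223/229) = -1 by Zolotarev.

-1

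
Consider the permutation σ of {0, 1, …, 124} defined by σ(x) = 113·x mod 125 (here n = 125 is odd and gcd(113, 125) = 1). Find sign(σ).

-1

Orbit of 57 under x↦113x: [57, 66, 83, 4, 77, 76, 88]… (length divides ord_125(113)).
Decompose π into cycles: lengths [100, 20, 4, 1] (4 cycles, including the fixed point 0).
4 cycles on 125: each ℓ→(−1)^(ℓ−1), product (−1)^121 = -1.
The Jacobi symbol (113|125) = -1 (Zolotarev) agrees.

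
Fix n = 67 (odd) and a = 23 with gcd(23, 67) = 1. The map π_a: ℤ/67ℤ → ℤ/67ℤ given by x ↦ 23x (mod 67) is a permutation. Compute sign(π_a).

Orbit of 54 under x↦23x: [54, 36, 24, 16, 33, 22, 37]… (length divides ord_67(23)).
π_23 has 3 disjoint cycles with lengths [33, 33, 1] on {0,…,66}.
With 3 cycles on 67 points, sign = (−1)^{67−3} = +1.

+1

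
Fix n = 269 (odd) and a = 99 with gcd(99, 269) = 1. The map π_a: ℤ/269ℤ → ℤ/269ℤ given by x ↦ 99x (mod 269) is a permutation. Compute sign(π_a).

+1

Orbit of 53 under x↦99x: [53, 136, 14, 41, 24, 224, 118]… (length divides ord_269(99)).
π_99 has 5 disjoint cycles with lengths [67, 67, 67, 67, 1] on {0,…,268}.
n − c = 269 − 5 = 264; sign = (−1)^264 = +1.
Zolotarev: (99|269) = +1, matching the cycle-count sign.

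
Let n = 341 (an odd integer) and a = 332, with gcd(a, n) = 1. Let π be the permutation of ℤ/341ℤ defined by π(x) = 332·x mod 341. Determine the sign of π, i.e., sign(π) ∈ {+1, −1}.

Start at x=81: 81 → 294 → 82 → 285 → 163 → 238 → 245 → … (one orbit).
Cycle type of π: 30×11 + 10 + 1; total 13 cycles.
sign(π) = (−1)^{n − #cycles} = (−1)^{341−13} = (−1)^328 = +1.
Via Zolotarev, sign(π_{332}) = (332|341) = +1.

+1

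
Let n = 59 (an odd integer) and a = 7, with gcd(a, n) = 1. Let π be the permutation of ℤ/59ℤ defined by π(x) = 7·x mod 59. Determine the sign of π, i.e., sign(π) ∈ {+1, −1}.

+1

Orbit of 3 under x↦7x: [3, 21, 29, 26, 5, 35, 9]… (length divides ord_59(7)).
π_7 has 3 disjoint cycles with lengths [29, 29, 1] on {0,…,58}.
59 − 3 = 56 transpositions; sign(π) = (−1)^56 = +1.
Via Zolotarev, sign(π_{7}) = (7|59) = +1.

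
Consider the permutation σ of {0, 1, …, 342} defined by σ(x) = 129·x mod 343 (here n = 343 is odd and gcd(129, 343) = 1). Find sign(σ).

-1

Start at x=178: 178 → 324 → 293 → 67 → 68 → 197 → 31 → … (one orbit).
π_129 has 16 disjoint cycles with lengths [42, 42, 42, 42, 42, 42, 42, 6, 6, 6, 6, 6, 6, 6, 6, 1] on {0,…,342}.
Σ(ℓ_i−1) = 343−16 = 327; sign = (−1)^327 = -1.
Check: (129/343) = -1 by Zolotarev.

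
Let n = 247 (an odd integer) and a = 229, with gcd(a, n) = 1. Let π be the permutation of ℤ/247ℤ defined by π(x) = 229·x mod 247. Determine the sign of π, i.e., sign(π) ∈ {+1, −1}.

Trace 229: π^k(229) = [229, 77, 96, 1] for k=0..3.
Decompose π into cycles: lengths [4, 4, 4, 4, 4, 4, 4, 4, 4, 4, 4, 4, 4, 4, 4, 4, 4, 4, 4, 4, 4, 4, 4, 4, 4, 4, 4, 4, 4, 4, 4, 4, 4, 4, 4, 4, 4, 4, 4, 4, 4, 4, 4, 4, 4, 4, 4, 4, 4, 4, 4, 4, 4, 4, 4, 4, 4, 1, 1, 1, 1, 1, 1, 1, 1, 1, 1, 1, 1, 1, 1, 1, 1, 1, 1, 1] (76 cycles, including the fixed point 0).
76 cycles on 247: each ℓ→(−1)^(ℓ−1), product (−1)^171 = -1.

-1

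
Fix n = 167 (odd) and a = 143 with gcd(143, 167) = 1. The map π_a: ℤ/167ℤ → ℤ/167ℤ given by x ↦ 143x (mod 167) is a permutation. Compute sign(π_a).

Trace 67: π^k(67) = [67, 62, 15, 141, 123, 54, 40] for k=0..6.
π_143 has 2 disjoint cycles with lengths [166, 1] on {0,…,166}.
With 2 cycles on 167 points, sign = (−1)^{167−2} = -1.

-1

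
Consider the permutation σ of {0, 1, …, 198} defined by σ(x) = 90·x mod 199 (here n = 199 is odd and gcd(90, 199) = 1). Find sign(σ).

Orbit of 187 under x↦90x: [187, 114, 111, 40, 18, 28, 132]… (length divides ord_199(90)).
The orbit structure of x ↦ 90x mod 199: 7 orbits of sizes [33, 33, 33, 33, 33, 33, 1].
7 cycles on 199: each ℓ→(−1)^(ℓ−1), product (−1)^192 = +1.
The Jacobi symbol (90|199) = +1 (Zolotarev) agrees.

+1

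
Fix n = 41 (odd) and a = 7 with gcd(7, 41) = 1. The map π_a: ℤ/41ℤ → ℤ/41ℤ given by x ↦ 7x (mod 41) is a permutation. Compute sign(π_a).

-1

Start at x=33: 33 → 26 → 18 → 3 → 21 → 24 → 4 → … (one orbit).
The orbit structure of x ↦ 7x mod 41: 2 orbits of sizes [40, 1].
2 cycles on 41: each ℓ→(−1)^(ℓ−1), product (−1)^39 = -1.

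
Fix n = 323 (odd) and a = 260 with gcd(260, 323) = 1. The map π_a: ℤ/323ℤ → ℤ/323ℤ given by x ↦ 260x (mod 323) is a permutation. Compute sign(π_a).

Start at x=43: 43 → 198 → 123 → 3 → 134 → 279 → 188 → … (one orbit).
Cycle type of π: 144×2 + 18 + 16 + 1; total 5 cycles.
With 5 cycles on 323 points, sign = (−1)^{323−5} = +1.
The Jacobi symbol (260|323) = +1 (Zolotarev) agrees.

+1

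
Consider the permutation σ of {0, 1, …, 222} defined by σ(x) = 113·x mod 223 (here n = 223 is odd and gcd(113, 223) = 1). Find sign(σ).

-1

Orbit of 13 under x↦113x: [13, 131, 85, 16, 24, 36, 54]… (length divides ord_223(113)).
Cycle type of π: 222 + 1; total 2 cycles.
223 − 2 = 221 transpositions; sign(π) = (−1)^221 = -1.
The Jacobi symbol (113|223) = -1 (Zolotarev) agrees.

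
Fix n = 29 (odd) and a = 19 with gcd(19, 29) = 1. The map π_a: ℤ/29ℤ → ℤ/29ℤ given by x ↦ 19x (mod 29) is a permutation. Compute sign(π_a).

Start at x=2: 2 → 9 → 26 → 1 → 19 → 13 → 15 → … (one orbit).
Decompose π into cycles: lengths [28, 1] (2 cycles, including the fixed point 0).
2 cycles on 29: each ℓ→(−1)^(ℓ−1), product (−1)^27 = -1.

-1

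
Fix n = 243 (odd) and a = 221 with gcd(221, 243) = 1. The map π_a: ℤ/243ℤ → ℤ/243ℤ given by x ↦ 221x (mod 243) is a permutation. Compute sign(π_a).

-1

Trace 109: π^k(109) = [109, 32, 25, 179, 193, 128, 100] for k=0..6.
Cycle type of π: 162 + 54 + 18 + 6 + 2 + 1; total 6 cycles.
n − c = 243 − 6 = 237; sign = (−1)^237 = -1.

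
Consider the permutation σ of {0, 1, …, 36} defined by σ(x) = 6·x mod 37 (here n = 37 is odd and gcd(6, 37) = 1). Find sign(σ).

-1

Start at x=31: 31 → 1 → 6 → 36 → 31 (one orbit).
Cycle type of π: 4×9 + 1; total 10 cycles.
37 − 10 = 27 transpositions; sign(π) = (−1)^27 = -1.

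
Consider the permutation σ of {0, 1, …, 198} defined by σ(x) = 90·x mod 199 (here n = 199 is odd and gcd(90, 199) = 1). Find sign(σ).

+1

Orbit of 25 under x↦90x: [25, 61, 117, 182, 62, 8, 123]… (length divides ord_199(90)).
The orbit structure of x ↦ 90x mod 199: 7 orbits of sizes [33, 33, 33, 33, 33, 33, 1].
199 − 7 = 192 transpositions; sign(π) = (−1)^192 = +1.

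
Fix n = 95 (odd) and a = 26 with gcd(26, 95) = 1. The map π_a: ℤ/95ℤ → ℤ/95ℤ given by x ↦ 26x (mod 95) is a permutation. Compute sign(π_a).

+1

Start at x=11: 11 → 1 → 26 → 11 (one orbit).
The orbit structure of x ↦ 26x mod 95: 35 orbits of sizes [3, 3, 3, 3, 3, 3, 3, 3, 3, 3, 3, 3, 3, 3, 3, 3, 3, 3, 3, 3, 3, 3, 3, 3, 3, 3, 3, 3, 3, 3, 1, 1, 1, 1, 1].
n − c = 95 − 35 = 60; sign = (−1)^60 = +1.
Zolotarev: (26|95) = +1, matching the cycle-count sign.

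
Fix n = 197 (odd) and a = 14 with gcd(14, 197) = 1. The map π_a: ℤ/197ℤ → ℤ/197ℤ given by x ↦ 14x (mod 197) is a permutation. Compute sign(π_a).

-1

Start at x=196: 196 → 183 → 1 → 14 → 196 (one orbit).
π_14 has 50 disjoint cycles with lengths [4, 4, 4, 4, 4, 4, 4, 4, 4, 4, 4, 4, 4, 4, 4, 4, 4, 4, 4, 4, 4, 4, 4, 4, 4, 4, 4, 4, 4, 4, 4, 4, 4, 4, 4, 4, 4, 4, 4, 4, 4, 4, 4, 4, 4, 4, 4, 4, 4, 1] on {0,…,196}.
197 − 50 = 147 transpositions; sign(π) = (−1)^147 = -1.
Zolotarev: (14|197) = -1, matching the cycle-count sign.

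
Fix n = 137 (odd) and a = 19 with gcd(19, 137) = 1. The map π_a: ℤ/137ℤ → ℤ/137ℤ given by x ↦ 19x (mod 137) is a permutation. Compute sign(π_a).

Start at x=135: 135 → 99 → 100 → 119 → 69 → 78 → 112 → … (one orbit).
Decompose π into cycles: lengths [68, 68, 1] (3 cycles, including the fixed point 0).
137 − 3 = 134 transpositions; sign(π) = (−1)^134 = +1.

+1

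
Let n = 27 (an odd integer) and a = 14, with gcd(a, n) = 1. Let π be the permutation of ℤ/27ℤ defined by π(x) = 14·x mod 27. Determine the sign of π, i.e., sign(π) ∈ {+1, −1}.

Trace 5: π^k(5) = [5, 16, 8, 4, 2, 1, 14] for k=0..6.
4 cycles of lengths [18, 6, 2, 1].
Σ(ℓ_i−1) = 27−4 = 23; sign = (−1)^23 = -1.

-1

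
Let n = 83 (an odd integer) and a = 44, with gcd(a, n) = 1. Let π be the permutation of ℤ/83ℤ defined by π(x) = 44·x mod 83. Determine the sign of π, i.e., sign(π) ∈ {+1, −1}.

Orbit of 37 under x↦44x: [37, 51, 3, 49, 81, 78, 29]… (length divides ord_83(44)).
3 cycles of lengths [41, 41, 1].
83 − 3 = 80 transpositions; sign(π) = (−1)^80 = +1.
Via Zolotarev, sign(π_{44}) = (44|83) = +1.

+1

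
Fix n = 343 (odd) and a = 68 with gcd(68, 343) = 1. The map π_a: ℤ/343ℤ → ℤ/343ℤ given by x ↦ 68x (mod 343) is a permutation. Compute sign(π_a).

-1

Orbit of 116 under x↦68x: [116, 342, 275, 178, 99, 215, 214]… (length divides ord_343(68)).
π_68 has 16 disjoint cycles with lengths [42, 42, 42, 42, 42, 42, 42, 6, 6, 6, 6, 6, 6, 6, 6, 1] on {0,…,342}.
sign(π) = (−1)^{n − #cycles} = (−1)^{343−16} = (−1)^327 = -1.
Via Zolotarev, sign(π_{68}) = (68|343) = -1.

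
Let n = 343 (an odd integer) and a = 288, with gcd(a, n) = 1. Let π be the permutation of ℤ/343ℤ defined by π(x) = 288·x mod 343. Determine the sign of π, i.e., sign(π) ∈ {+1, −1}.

Orbit of 204 under x↦288x: [204, 99, 43, 36, 78, 169, 309]… (length divides ord_343(288)).
π_288 has 19 disjoint cycles with lengths [49, 49, 49, 49, 49, 49, 7, 7, 7, 7, 7, 7, 1, 1, 1, 1, 1, 1, 1] on {0,…,342}.
n − c = 343 − 19 = 324; sign = (−1)^324 = +1.
Zolotarev: (288|343) = +1, matching the cycle-count sign.

+1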